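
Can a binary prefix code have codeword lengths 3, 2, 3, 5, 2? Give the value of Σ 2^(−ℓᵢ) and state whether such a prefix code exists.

0.78125; yes

With common denominator 2^5 = 32: Σ 2^(−ℓᵢ) = 4/32 + 8/32 + 4/32 + 1/32 + 8/32 = 25/32 = 0.78125.
Kraft's inequality requires Σ ≤ 1; here Σ = 0.78125 ≤ 1, so such a prefix code exists.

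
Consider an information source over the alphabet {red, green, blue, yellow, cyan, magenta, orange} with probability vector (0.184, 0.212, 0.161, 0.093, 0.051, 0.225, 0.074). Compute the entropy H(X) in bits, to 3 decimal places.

H = −Σ pᵢ log₂ pᵢ.
−0.184·log₂(0.184) = 0.4494
−0.212·log₂(0.212) = 0.4744
−0.161·log₂(0.161) = 0.4242
−0.093·log₂(0.093) = 0.3187
−0.051·log₂(0.051) = 0.2190
−0.225·log₂(0.225) = 0.4842
−0.074·log₂(0.074) = 0.2780
Sum ≈ 2.6478 → 2.648 bits.

2.648 bits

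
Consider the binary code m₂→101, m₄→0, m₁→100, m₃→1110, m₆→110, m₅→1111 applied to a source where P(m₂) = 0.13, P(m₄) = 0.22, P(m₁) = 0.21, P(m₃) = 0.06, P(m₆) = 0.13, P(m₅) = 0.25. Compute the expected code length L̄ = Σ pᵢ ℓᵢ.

2.87 bits/symbol

L̄ = Σ pᵢ·ℓᵢ = 0.13·3 + 0.22·1 + 0.21·3 + 0.06·4 + 0.13·3 + 0.25·4 = 2.87 bits/symbol.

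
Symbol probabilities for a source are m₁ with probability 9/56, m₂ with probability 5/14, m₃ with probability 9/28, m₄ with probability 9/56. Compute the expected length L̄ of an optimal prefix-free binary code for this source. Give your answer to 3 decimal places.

1.964 bits/symbol

Repeatedly combine the two least-probable nodes; the expected code length is the sum of the merged weights.
merge 9/56 + 9/56 → 9/28
merge 9/28 + 9/28 → 9/14
merge 5/14 + 9/14 → 1
L = 9/28 + 9/14 + 1 = 55/28 ≈ 1.964 bits/symbol.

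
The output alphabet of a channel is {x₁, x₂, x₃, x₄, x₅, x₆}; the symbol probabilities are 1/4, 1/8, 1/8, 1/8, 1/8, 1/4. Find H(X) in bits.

2.5 bits

Each probability is a power of 1/2, so log₂(1/p) is an integer.
H = Σ p·log₂(1/p) = 1/4·2 + 1/8·3 + 1/8·3 + 1/8·3 + 1/8·3 + 1/4·2 = 2.5 bits.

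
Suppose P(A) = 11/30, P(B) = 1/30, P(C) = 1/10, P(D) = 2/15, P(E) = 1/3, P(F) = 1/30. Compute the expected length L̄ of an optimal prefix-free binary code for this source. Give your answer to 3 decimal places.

2.167 bits/symbol

Repeatedly combine the two least-probable nodes; the expected code length is the sum of the merged weights.
merge 1/30 + 1/30 → 1/15
merge 1/15 + 1/10 → 1/6
merge 2/15 + 1/6 → 3/10
merge 3/10 + 1/3 → 19/30
merge 11/30 + 19/30 → 1
L = 1/15 + 1/6 + 3/10 + 19/30 + 1 = 13/6 ≈ 2.167 bits/symbol.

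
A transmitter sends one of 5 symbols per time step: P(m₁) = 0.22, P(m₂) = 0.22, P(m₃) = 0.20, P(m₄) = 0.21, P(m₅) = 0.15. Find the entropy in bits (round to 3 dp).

2.309 bits

H = −Σ pᵢ log₂ pᵢ.
−0.22·log₂(0.22) = 0.4806
−0.22·log₂(0.22) = 0.4806
−0.20·log₂(0.20) = 0.4644
−0.21·log₂(0.21) = 0.4728
−0.15·log₂(0.15) = 0.4105
Sum ≈ 2.3089 → 2.309 bits.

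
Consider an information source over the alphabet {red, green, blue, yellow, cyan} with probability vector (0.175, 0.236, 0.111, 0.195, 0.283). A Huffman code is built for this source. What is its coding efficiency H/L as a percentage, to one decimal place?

98.8%

Entropy H = −Σ p log₂ p ≈ 2.2590 bits.
Huffman merges: 111/1000+7/40→143/500; 39/200+59/250→431/1000; 283/1000+143/500→569/1000; 431/1000+569/1000→1. L = 1143/500 ≈ 2.2860.
Efficiency = H/L = 2.2590/2.2860 = 98.8%.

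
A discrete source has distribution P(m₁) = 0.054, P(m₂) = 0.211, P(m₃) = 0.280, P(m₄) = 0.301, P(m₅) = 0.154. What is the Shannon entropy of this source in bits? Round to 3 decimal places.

H = −Σ pᵢ log₂ pᵢ.
−0.054·log₂(0.054) = 0.2274
−0.211·log₂(0.211) = 0.4736
−0.280·log₂(0.280) = 0.5142
−0.301·log₂(0.301) = 0.5214
−0.154·log₂(0.154) = 0.4156
Sum ≈ 2.1523 → 2.152 bits.

2.152 bits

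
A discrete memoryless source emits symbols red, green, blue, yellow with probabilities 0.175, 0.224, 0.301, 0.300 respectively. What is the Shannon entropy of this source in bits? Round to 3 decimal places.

H = −Σ pᵢ log₂ pᵢ.
−0.175·log₂(0.175) = 0.4401
−0.224·log₂(0.224) = 0.4835
−0.301·log₂(0.301) = 0.5214
−0.300·log₂(0.300) = 0.5211
Sum ≈ 1.9660 → 1.966 bits.

1.966 bits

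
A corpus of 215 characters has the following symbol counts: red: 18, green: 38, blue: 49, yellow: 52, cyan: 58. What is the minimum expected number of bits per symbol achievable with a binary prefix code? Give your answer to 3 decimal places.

2.260 bits/symbol

Probabilities are the counts divided by 215.
Repeatedly combine the two least-probable nodes; the expected code length is the sum of the merged weights.
merge 18/215 + 38/215 → 56/215
merge 49/215 + 52/215 → 101/215
merge 56/215 + 58/215 → 114/215
merge 101/215 + 114/215 → 1
L = 56/215 + 101/215 + 114/215 + 1 = 486/215 ≈ 2.260 bits/symbol.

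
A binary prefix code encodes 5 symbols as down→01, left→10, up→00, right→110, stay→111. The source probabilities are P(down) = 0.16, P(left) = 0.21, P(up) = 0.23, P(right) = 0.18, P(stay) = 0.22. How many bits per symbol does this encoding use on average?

L̄ = Σ pᵢ·ℓᵢ = 0.16·2 + 0.21·2 + 0.23·2 + 0.18·3 + 0.22·3 = 2.4 bits/symbol.

2.4 bits/symbol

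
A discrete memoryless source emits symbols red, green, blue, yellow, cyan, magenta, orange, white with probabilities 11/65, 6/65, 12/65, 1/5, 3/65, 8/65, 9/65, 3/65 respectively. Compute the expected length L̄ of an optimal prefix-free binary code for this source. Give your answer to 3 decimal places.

Repeatedly combine the two least-probable nodes; the expected code length is the sum of the merged weights.
merge 3/65 + 3/65 → 6/65
merge 6/65 + 6/65 → 12/65
merge 8/65 + 9/65 → 17/65
merge 11/65 + 12/65 → 23/65
merge 12/65 + 1/5 → 5/13
merge 17/65 + 23/65 → 8/13
merge 5/13 + 8/13 → 1
L = 6/65 + 12/65 + 17/65 + 23/65 + 5/13 + 8/13 + 1 = 188/65 ≈ 2.892 bits/symbol.

2.892 bits/symbol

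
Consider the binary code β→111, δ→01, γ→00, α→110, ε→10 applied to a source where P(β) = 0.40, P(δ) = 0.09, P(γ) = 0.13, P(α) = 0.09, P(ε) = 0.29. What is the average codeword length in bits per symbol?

2.49 bits/symbol

L̄ = Σ pᵢ·ℓᵢ = 0.40·3 + 0.09·2 + 0.13·2 + 0.09·3 + 0.29·2 = 2.49 bits/symbol.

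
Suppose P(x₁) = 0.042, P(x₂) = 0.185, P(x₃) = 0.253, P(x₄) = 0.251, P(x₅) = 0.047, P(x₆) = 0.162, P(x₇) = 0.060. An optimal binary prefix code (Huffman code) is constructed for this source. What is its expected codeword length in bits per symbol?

2.549 bits/symbol

Repeatedly combine the two least-probable nodes; the expected code length is the sum of the merged weights.
merge 21/500 + 47/1000 → 89/1000
merge 3/50 + 89/1000 → 149/1000
merge 149/1000 + 81/500 → 311/1000
merge 37/200 + 251/1000 → 109/250
merge 253/1000 + 311/1000 → 141/250
merge 109/250 + 141/250 → 1
L = 89/1000 + 149/1000 + 311/1000 + 109/250 + 141/250 + 1 = 2549/1000 = 2.549 bits/symbol.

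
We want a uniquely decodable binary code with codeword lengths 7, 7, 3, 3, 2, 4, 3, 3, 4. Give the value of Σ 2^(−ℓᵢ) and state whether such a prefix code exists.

With common denominator 2^7 = 128: Σ 2^(−ℓᵢ) = 1/128 + 1/128 + 16/128 + 16/128 + 32/128 + 8/128 + 16/128 + 16/128 + 8/128 = 114/128 = 0.890625.
Kraft's inequality requires Σ ≤ 1; here Σ = 0.890625 ≤ 1, so such a prefix code exists.

0.890625; yes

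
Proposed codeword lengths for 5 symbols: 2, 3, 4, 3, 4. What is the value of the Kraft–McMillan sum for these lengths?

0.625

With common denominator 2^4 = 16: Σ 2^(−ℓᵢ) = 4/16 + 2/16 + 1/16 + 2/16 + 1/16 = 10/16 = 0.625.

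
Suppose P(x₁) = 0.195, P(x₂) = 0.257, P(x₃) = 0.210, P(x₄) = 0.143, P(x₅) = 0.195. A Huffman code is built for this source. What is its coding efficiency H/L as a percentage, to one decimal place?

Entropy H = −Σ p log₂ p ≈ 2.2976 bits.
Huffman merges: 143/1000+39/200→169/500; 39/200+21/100→81/200; 257/1000+169/500→119/200; 81/200+119/200→1. L = 1169/500 ≈ 2.3380.
Efficiency = H/L = 2.2976/2.3380 = 98.3%.

98.3%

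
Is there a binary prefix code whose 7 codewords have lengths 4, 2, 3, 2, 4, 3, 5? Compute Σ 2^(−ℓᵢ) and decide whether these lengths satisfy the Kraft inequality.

With common denominator 2^5 = 32: Σ 2^(−ℓᵢ) = 2/32 + 8/32 + 4/32 + 8/32 + 2/32 + 4/32 + 1/32 = 29/32 = 0.90625.
Kraft's inequality requires Σ ≤ 1; here Σ = 0.90625 ≤ 1, so such a prefix code exists.

0.90625; yes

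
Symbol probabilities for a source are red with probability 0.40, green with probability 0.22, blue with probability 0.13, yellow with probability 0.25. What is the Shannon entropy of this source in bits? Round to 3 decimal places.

H = −Σ pᵢ log₂ pᵢ.
−0.40·log₂(0.40) = 0.5288
−0.22·log₂(0.22) = 0.4806
−0.13·log₂(0.13) = 0.3826
−0.25·log₂(0.25) = 0.5000
Sum ≈ 1.8920 → 1.892 bits.

1.892 bits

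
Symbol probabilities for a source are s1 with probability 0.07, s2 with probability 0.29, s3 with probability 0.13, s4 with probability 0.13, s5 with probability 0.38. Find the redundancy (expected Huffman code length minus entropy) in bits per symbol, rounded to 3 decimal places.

Entropy H = −Σ p log₂ p ≈ 2.0822 bits.
Huffman merges: 7/100+13/100→1/5; 13/100+1/5→33/100; 29/100+33/100→31/50; 19/50+31/50→1. L = 43/20 ≈ 2.1500.
L − H = 2.1500 − 2.0822 = 0.068 bits.

0.068 bits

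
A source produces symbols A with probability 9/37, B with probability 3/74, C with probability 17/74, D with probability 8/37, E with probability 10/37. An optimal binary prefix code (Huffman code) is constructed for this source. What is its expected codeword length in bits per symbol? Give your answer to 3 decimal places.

2.257 bits/symbol

Repeatedly combine the two least-probable nodes; the expected code length is the sum of the merged weights.
merge 3/74 + 8/37 → 19/74
merge 17/74 + 9/37 → 35/74
merge 19/74 + 10/37 → 39/74
merge 35/74 + 39/74 → 1
L = 19/74 + 35/74 + 39/74 + 1 = 167/74 ≈ 2.257 bits/symbol.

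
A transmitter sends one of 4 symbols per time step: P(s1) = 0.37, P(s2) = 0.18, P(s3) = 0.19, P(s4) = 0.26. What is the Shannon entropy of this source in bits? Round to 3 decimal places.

1.937 bits

H = −Σ pᵢ log₂ pᵢ.
−0.37·log₂(0.37) = 0.5307
−0.18·log₂(0.18) = 0.4453
−0.19·log₂(0.19) = 0.4552
−0.26·log₂(0.26) = 0.5053
Sum ≈ 1.9366 → 1.937 bits.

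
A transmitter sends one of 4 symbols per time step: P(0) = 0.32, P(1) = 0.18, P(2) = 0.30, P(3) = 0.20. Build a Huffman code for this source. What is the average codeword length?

Repeatedly combine the two least-probable nodes; the expected code length is the sum of the merged weights.
merge 9/50 + 1/5 → 19/50
merge 3/10 + 8/25 → 31/50
merge 19/50 + 31/50 → 1
L = 19/50 + 31/50 + 1 = 2 bits/symbol.

2 bits/symbol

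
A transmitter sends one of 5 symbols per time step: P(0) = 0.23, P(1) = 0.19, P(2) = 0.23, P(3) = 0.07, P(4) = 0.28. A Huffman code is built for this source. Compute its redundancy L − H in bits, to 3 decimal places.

0.047 bits

Entropy H = −Σ p log₂ p ≈ 2.2133 bits.
Huffman merges: 7/100+19/100→13/50; 23/100+23/100→23/50; 13/50+7/25→27/50; 23/50+27/50→1. L = 113/50 ≈ 2.2600.
L − H = 2.2600 − 2.2133 = 0.047 bits.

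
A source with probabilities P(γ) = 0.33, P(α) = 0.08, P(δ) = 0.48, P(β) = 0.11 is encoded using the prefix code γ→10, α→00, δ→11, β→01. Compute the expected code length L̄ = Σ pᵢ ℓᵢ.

2 bits/symbol

L̄ = Σ pᵢ·ℓᵢ = 0.33·2 + 0.08·2 + 0.48·2 + 0.11·2 = 2 bits/symbol.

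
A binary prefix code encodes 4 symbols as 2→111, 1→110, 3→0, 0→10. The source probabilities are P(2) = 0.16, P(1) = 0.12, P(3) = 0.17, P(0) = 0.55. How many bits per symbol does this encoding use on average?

2.11 bits/symbol

L̄ = Σ pᵢ·ℓᵢ = 0.16·3 + 0.12·3 + 0.17·1 + 0.55·2 = 2.11 bits/symbol.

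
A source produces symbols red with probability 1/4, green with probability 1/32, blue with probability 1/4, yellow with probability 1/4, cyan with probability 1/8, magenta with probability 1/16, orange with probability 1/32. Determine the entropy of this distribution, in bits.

2.4375 bits

Each probability is a power of 1/2, so log₂(1/p) is an integer.
H = Σ p·log₂(1/p) = 1/4·2 + 1/32·5 + 1/4·2 + 1/4·2 + 1/8·3 + 1/16·4 + 1/32·5 = 2.4375 bits.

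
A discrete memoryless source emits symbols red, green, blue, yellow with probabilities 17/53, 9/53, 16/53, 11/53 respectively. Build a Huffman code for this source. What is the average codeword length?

Repeatedly combine the two least-probable nodes; the expected code length is the sum of the merged weights.
merge 9/53 + 11/53 → 20/53
merge 16/53 + 17/53 → 33/53
merge 20/53 + 33/53 → 1
L = 20/53 + 33/53 + 1 = 2 bits/symbol.

2 bits/symbol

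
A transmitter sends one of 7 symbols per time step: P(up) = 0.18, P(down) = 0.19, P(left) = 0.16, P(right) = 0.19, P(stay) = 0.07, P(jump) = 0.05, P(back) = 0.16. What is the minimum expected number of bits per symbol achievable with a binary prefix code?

Repeatedly combine the two least-probable nodes; the expected code length is the sum of the merged weights.
merge 1/20 + 7/100 → 3/25
merge 3/25 + 4/25 → 7/25
merge 4/25 + 9/50 → 17/50
merge 19/100 + 19/100 → 19/50
merge 7/25 + 17/50 → 31/50
merge 19/50 + 31/50 → 1
L = 3/25 + 7/25 + 17/50 + 19/50 + 31/50 + 1 = 137/50 = 2.74 bits/symbol.

2.74 bits/symbol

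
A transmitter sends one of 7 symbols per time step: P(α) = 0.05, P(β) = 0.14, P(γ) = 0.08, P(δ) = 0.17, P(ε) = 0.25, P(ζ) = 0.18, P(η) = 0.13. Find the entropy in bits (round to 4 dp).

H = −Σ pᵢ log₂ pᵢ.
−0.05·log₂(0.05) = 0.2161
−0.14·log₂(0.14) = 0.3971
−0.08·log₂(0.08) = 0.2915
−0.17·log₂(0.17) = 0.4346
−0.25·log₂(0.25) = 0.5000
−0.18·log₂(0.18) = 0.4453
−0.13·log₂(0.13) = 0.3826
Sum ≈ 2.6673 → 2.6673 bits.

2.6673 bits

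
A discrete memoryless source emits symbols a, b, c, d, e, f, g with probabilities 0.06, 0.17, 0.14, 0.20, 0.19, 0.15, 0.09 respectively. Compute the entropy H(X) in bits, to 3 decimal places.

2.718 bits

H = −Σ pᵢ log₂ pᵢ.
−0.06·log₂(0.06) = 0.2435
−0.17·log₂(0.17) = 0.4346
−0.14·log₂(0.14) = 0.3971
−0.20·log₂(0.20) = 0.4644
−0.19·log₂(0.19) = 0.4552
−0.15·log₂(0.15) = 0.4105
−0.09·log₂(0.09) = 0.3127
Sum ≈ 2.7180 → 2.718 bits.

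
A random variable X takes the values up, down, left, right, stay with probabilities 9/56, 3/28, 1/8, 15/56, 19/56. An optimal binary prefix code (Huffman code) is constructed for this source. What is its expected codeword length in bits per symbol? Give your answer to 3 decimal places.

Repeatedly combine the two least-probable nodes; the expected code length is the sum of the merged weights.
merge 3/28 + 1/8 → 13/56
merge 9/56 + 13/56 → 11/28
merge 15/56 + 19/56 → 17/28
merge 11/28 + 17/28 → 1
L = 13/56 + 11/28 + 17/28 + 1 = 125/56 ≈ 2.232 bits/symbol.

2.232 bits/symbol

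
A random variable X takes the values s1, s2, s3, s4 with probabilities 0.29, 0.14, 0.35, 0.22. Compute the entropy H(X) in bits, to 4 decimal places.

H = −Σ pᵢ log₂ pᵢ.
−0.29·log₂(0.29) = 0.5179
−0.14·log₂(0.14) = 0.3971
−0.35·log₂(0.35) = 0.5301
−0.22·log₂(0.22) = 0.4806
Sum ≈ 1.9257 → 1.9257 bits.

1.9257 bits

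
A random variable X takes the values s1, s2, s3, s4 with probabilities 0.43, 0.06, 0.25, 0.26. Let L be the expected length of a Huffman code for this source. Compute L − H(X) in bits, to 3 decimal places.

Entropy H = −Σ p log₂ p ≈ 1.7724 bits.
Huffman merges: 3/50+1/4→31/100; 13/50+31/100→57/100; 43/100+57/100→1. L = 47/25 ≈ 1.8800.
L − H = 1.8800 − 1.7724 = 0.108 bits.

0.108 bits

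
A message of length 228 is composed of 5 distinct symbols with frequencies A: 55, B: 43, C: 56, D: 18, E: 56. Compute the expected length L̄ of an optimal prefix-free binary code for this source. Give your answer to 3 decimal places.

Probabilities are the counts divided by 228.
Repeatedly combine the two least-probable nodes; the expected code length is the sum of the merged weights.
merge 3/38 + 43/228 → 61/228
merge 55/228 + 14/57 → 37/76
merge 14/57 + 61/228 → 39/76
merge 37/76 + 39/76 → 1
L = 61/228 + 37/76 + 39/76 + 1 = 517/228 ≈ 2.268 bits/symbol.

2.268 bits/symbol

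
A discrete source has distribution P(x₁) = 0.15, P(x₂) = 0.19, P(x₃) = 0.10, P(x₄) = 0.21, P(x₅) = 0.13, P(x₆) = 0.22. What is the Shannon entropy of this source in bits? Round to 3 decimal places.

2.534 bits

H = −Σ pᵢ log₂ pᵢ.
−0.15·log₂(0.15) = 0.4105
−0.19·log₂(0.19) = 0.4552
−0.10·log₂(0.10) = 0.3322
−0.21·log₂(0.21) = 0.4728
−0.13·log₂(0.13) = 0.3826
−0.22·log₂(0.22) = 0.4806
Sum ≈ 2.5340 → 2.534 bits.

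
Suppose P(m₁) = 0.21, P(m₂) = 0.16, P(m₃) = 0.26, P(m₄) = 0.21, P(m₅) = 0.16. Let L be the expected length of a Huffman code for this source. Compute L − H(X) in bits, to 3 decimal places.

0.023 bits

Entropy H = −Σ p log₂ p ≈ 2.2970 bits.
Huffman merges: 4/25+4/25→8/25; 21/100+21/100→21/50; 13/50+8/25→29/50; 21/50+29/50→1. L = 58/25 ≈ 2.3200.
L − H = 2.3200 − 2.2970 = 0.023 bits.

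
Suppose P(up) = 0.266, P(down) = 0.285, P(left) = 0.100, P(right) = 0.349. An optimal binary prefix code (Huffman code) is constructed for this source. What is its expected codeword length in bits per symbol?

2 bits/symbol

Repeatedly combine the two least-probable nodes; the expected code length is the sum of the merged weights.
merge 1/10 + 133/500 → 183/500
merge 57/200 + 349/1000 → 317/500
merge 183/500 + 317/500 → 1
L = 183/500 + 317/500 + 1 = 2 bits/symbol.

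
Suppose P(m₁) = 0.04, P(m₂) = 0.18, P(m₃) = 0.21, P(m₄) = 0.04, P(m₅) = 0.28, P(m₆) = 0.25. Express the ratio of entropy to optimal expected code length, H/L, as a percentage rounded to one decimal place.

Entropy H = −Σ p log₂ p ≈ 2.3039 bits.
Huffman merges: 1/25+1/25→2/25; 2/25+9/50→13/50; 21/100+1/4→23/50; 13/50+7/25→27/50; 23/50+27/50→1. L = 117/50 ≈ 2.3400.
Efficiency = H/L = 2.3039/2.3400 = 98.5%.

98.5%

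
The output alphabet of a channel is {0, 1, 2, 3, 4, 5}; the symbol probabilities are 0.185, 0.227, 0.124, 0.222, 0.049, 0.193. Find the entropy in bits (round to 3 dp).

2.463 bits

H = −Σ pᵢ log₂ pᵢ.
−0.185·log₂(0.185) = 0.4504
−0.227·log₂(0.227) = 0.4856
−0.124·log₂(0.124) = 0.3734
−0.222·log₂(0.222) = 0.4820
−0.049·log₂(0.049) = 0.2132
−0.193·log₂(0.193) = 0.4581
Sum ≈ 2.4627 → 2.463 bits.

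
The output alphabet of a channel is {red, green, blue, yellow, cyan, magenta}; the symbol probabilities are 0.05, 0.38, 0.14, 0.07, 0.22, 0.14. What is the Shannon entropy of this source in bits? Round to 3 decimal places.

H = −Σ pᵢ log₂ pᵢ.
−0.05·log₂(0.05) = 0.2161
−0.38·log₂(0.38) = 0.5305
−0.14·log₂(0.14) = 0.3971
−0.07·log₂(0.07) = 0.2686
−0.22·log₂(0.22) = 0.4806
−0.14·log₂(0.14) = 0.3971
Sum ≈ 2.2899 → 2.290 bits.

2.290 bits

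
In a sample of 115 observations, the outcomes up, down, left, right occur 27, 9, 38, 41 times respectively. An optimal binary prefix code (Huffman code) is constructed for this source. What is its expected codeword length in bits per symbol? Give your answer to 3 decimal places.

1.957 bits/symbol

Probabilities are the counts divided by 115.
Repeatedly combine the two least-probable nodes; the expected code length is the sum of the merged weights.
merge 9/115 + 27/115 → 36/115
merge 36/115 + 38/115 → 74/115
merge 41/115 + 74/115 → 1
L = 36/115 + 74/115 + 1 = 45/23 ≈ 1.957 bits/symbol.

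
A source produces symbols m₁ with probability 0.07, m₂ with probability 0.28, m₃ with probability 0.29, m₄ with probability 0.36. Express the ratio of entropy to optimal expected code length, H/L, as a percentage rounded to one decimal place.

Entropy H = −Σ p log₂ p ≈ 1.8313 bits.
Huffman merges: 7/100+7/25→7/20; 29/100+7/20→16/25; 9/25+16/25→1. L = 199/100 ≈ 1.9900.
Efficiency = H/L = 1.8313/1.9900 = 92.0%.

92.0%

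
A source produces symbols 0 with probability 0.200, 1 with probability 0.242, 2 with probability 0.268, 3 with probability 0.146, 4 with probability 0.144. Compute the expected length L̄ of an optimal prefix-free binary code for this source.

2.29 bits/symbol

Repeatedly combine the two least-probable nodes; the expected code length is the sum of the merged weights.
merge 18/125 + 73/500 → 29/100
merge 1/5 + 121/500 → 221/500
merge 67/250 + 29/100 → 279/500
merge 221/500 + 279/500 → 1
L = 29/100 + 221/500 + 279/500 + 1 = 229/100 = 2.29 bits/symbol.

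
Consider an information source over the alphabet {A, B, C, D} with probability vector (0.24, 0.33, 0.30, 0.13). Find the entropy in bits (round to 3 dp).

1.926 bits

H = −Σ pᵢ log₂ pᵢ.
−0.24·log₂(0.24) = 0.4941
−0.33·log₂(0.33) = 0.5278
−0.30·log₂(0.30) = 0.5211
−0.13·log₂(0.13) = 0.3826
Sum ≈ 1.9257 → 1.926 bits.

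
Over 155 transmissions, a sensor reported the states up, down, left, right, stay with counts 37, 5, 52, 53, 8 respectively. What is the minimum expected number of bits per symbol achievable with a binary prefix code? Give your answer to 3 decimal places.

2.065 bits/symbol

Probabilities are the counts divided by 155.
Repeatedly combine the two least-probable nodes; the expected code length is the sum of the merged weights.
merge 1/31 + 8/155 → 13/155
merge 13/155 + 37/155 → 10/31
merge 10/31 + 52/155 → 102/155
merge 53/155 + 102/155 → 1
L = 13/155 + 10/31 + 102/155 + 1 = 64/31 ≈ 2.065 bits/symbol.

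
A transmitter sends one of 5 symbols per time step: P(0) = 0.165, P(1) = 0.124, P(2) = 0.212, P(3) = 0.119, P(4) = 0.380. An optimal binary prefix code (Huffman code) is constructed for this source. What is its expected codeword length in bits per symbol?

Repeatedly combine the two least-probable nodes; the expected code length is the sum of the merged weights.
merge 119/1000 + 31/250 → 243/1000
merge 33/200 + 53/250 → 377/1000
merge 243/1000 + 377/1000 → 31/50
merge 19/50 + 31/50 → 1
L = 243/1000 + 377/1000 + 31/50 + 1 = 56/25 = 2.24 bits/symbol.

2.24 bits/symbol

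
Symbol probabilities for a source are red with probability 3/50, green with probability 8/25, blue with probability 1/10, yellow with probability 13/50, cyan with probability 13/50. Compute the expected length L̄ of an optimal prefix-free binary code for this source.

2.16 bits/symbol

Repeatedly combine the two least-probable nodes; the expected code length is the sum of the merged weights.
merge 3/50 + 1/10 → 4/25
merge 4/25 + 13/50 → 21/50
merge 13/50 + 8/25 → 29/50
merge 21/50 + 29/50 → 1
L = 4/25 + 21/50 + 29/50 + 1 = 54/25 = 2.16 bits/symbol.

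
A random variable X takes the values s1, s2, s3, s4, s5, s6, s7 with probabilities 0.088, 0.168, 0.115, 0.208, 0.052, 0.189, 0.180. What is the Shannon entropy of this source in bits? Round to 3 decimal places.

2.692 bits

H = −Σ pᵢ log₂ pᵢ.
−0.088·log₂(0.088) = 0.3086
−0.168·log₂(0.168) = 0.4323
−0.115·log₂(0.115) = 0.3588
−0.208·log₂(0.208) = 0.4712
−0.052·log₂(0.052) = 0.2218
−0.189·log₂(0.189) = 0.4543
−0.180·log₂(0.180) = 0.4453
Sum ≈ 2.6923 → 2.692 bits.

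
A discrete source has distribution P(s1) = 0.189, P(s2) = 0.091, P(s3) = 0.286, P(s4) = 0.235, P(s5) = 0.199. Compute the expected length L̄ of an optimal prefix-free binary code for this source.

2.28 bits/symbol

Repeatedly combine the two least-probable nodes; the expected code length is the sum of the merged weights.
merge 91/1000 + 189/1000 → 7/25
merge 199/1000 + 47/200 → 217/500
merge 7/25 + 143/500 → 283/500
merge 217/500 + 283/500 → 1
L = 7/25 + 217/500 + 283/500 + 1 = 57/25 = 2.28 bits/symbol.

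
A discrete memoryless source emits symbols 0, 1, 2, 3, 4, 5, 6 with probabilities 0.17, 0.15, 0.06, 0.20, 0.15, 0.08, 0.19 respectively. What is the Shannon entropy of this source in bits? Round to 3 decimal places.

H = −Σ pᵢ log₂ pᵢ.
−0.17·log₂(0.17) = 0.4346
−0.15·log₂(0.15) = 0.4105
−0.06·log₂(0.06) = 0.2435
−0.20·log₂(0.20) = 0.4644
−0.15·log₂(0.15) = 0.4105
−0.08·log₂(0.08) = 0.2915
−0.19·log₂(0.19) = 0.4552
Sum ≈ 2.7103 → 2.710 bits.

2.710 bits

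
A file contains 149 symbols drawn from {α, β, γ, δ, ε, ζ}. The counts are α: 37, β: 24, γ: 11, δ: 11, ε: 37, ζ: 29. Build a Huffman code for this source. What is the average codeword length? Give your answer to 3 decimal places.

2.456 bits/symbol

Probabilities are the counts divided by 149.
Repeatedly combine the two least-probable nodes; the expected code length is the sum of the merged weights.
merge 11/149 + 11/149 → 22/149
merge 22/149 + 24/149 → 46/149
merge 29/149 + 37/149 → 66/149
merge 37/149 + 46/149 → 83/149
merge 66/149 + 83/149 → 1
L = 22/149 + 46/149 + 66/149 + 83/149 + 1 = 366/149 ≈ 2.456 bits/symbol.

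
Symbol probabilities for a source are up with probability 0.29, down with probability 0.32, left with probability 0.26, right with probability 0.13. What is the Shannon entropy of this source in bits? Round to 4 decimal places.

H = −Σ pᵢ log₂ pᵢ.
−0.29·log₂(0.29) = 0.5179
−0.32·log₂(0.32) = 0.5260
−0.26·log₂(0.26) = 0.5053
−0.13·log₂(0.13) = 0.3826
Sum ≈ 1.9319 → 1.9319 bits.

1.9319 bits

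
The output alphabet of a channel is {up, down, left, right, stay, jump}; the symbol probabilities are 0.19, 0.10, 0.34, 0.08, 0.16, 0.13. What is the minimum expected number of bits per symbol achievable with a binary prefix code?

2.47 bits/symbol

Repeatedly combine the two least-probable nodes; the expected code length is the sum of the merged weights.
merge 2/25 + 1/10 → 9/50
merge 13/100 + 4/25 → 29/100
merge 9/50 + 19/100 → 37/100
merge 29/100 + 17/50 → 63/100
merge 37/100 + 63/100 → 1
L = 9/50 + 29/100 + 37/100 + 63/100 + 1 = 247/100 = 2.47 bits/symbol.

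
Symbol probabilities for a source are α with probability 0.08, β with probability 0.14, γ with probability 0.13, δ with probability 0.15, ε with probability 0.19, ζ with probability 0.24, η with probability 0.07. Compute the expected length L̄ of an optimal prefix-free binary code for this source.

Repeatedly combine the two least-probable nodes; the expected code length is the sum of the merged weights.
merge 7/100 + 2/25 → 3/20
merge 13/100 + 7/50 → 27/100
merge 3/20 + 3/20 → 3/10
merge 19/100 + 6/25 → 43/100
merge 27/100 + 3/10 → 57/100
merge 43/100 + 57/100 → 1
L = 3/20 + 27/100 + 3/10 + 43/100 + 57/100 + 1 = 68/25 = 2.72 bits/symbol.

2.72 bits/symbol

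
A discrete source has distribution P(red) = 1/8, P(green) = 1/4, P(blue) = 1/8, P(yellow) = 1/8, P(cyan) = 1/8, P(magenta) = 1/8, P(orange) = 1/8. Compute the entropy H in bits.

2.75 bits

Each probability is a power of 1/2, so log₂(1/p) is an integer.
H = Σ p·log₂(1/p) = 1/8·3 + 1/4·2 + 1/8·3 + 1/8·3 + 1/8·3 + 1/8·3 + 1/8·3 = 2.75 bits.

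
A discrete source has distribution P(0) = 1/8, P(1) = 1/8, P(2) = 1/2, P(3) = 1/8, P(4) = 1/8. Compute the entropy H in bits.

Each probability is a power of 1/2, so log₂(1/p) is an integer.
H = Σ p·log₂(1/p) = 1/8·3 + 1/8·3 + 1/2·1 + 1/8·3 + 1/8·3 = 2 bits.

2 bits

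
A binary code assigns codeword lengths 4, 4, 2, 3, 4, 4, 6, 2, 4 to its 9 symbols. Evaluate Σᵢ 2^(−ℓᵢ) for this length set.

0.953125

With common denominator 2^6 = 64: Σ 2^(−ℓᵢ) = 4/64 + 4/64 + 16/64 + 8/64 + 4/64 + 4/64 + 1/64 + 16/64 + 4/64 = 61/64 = 0.953125.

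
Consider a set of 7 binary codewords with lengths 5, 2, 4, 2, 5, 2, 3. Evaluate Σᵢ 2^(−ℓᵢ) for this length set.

1

With common denominator 2^5 = 32: Σ 2^(−ℓᵢ) = 1/32 + 8/32 + 2/32 + 8/32 + 1/32 + 8/32 + 4/32 = 32/32 = 1.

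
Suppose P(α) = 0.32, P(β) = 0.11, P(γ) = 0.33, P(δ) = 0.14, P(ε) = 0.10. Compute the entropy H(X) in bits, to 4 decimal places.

2.1334 bits

H = −Σ pᵢ log₂ pᵢ.
−0.32·log₂(0.32) = 0.5260
−0.11·log₂(0.11) = 0.3503
−0.33·log₂(0.33) = 0.5278
−0.14·log₂(0.14) = 0.3971
−0.10·log₂(0.10) = 0.3322
Sum ≈ 2.1334 → 2.1334 bits.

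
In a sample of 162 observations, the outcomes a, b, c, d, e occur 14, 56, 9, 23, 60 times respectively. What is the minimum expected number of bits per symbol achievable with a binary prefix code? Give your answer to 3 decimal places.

2.056 bits/symbol

Probabilities are the counts divided by 162.
Repeatedly combine the two least-probable nodes; the expected code length is the sum of the merged weights.
merge 1/18 + 7/81 → 23/162
merge 23/162 + 23/162 → 23/81
merge 23/81 + 28/81 → 17/27
merge 10/27 + 17/27 → 1
L = 23/162 + 23/81 + 17/27 + 1 = 37/18 ≈ 2.056 bits/symbol.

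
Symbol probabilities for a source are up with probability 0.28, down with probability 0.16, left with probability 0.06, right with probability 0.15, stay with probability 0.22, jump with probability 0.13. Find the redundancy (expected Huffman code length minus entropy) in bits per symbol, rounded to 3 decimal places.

0.045 bits

Entropy H = −Σ p log₂ p ≈ 2.4545 bits.
Huffman merges: 3/50+13/100→19/100; 3/20+4/25→31/100; 19/100+11/50→41/100; 7/25+31/100→59/100; 41/100+59/100→1. L = 5/2 ≈ 2.5000.
L − H = 2.5000 − 2.4545 = 0.045 bits.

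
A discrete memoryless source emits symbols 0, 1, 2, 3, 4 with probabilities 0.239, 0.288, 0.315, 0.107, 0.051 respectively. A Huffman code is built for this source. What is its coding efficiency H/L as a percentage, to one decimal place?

97.3%

Entropy H = −Σ p log₂ p ≈ 2.0997 bits.
Huffman merges: 51/1000+107/1000→79/500; 79/500+239/1000→397/1000; 36/125+63/200→603/1000; 397/1000+603/1000→1. L = 1079/500 ≈ 2.1580.
Efficiency = H/L = 2.0997/2.1580 = 97.3%.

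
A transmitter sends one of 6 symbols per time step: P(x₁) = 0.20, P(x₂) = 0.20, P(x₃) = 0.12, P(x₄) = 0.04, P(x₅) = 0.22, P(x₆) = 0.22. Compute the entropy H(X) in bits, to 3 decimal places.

2.443 bits

H = −Σ pᵢ log₂ pᵢ.
−0.20·log₂(0.20) = 0.4644
−0.20·log₂(0.20) = 0.4644
−0.12·log₂(0.12) = 0.3671
−0.04·log₂(0.04) = 0.1858
−0.22·log₂(0.22) = 0.4806
−0.22·log₂(0.22) = 0.4806
Sum ≈ 2.4427 → 2.443 bits.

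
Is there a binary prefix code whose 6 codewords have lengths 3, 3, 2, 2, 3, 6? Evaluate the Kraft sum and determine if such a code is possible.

0.890625; yes

With common denominator 2^6 = 64: Σ 2^(−ℓᵢ) = 8/64 + 8/64 + 16/64 + 16/64 + 8/64 + 1/64 = 57/64 = 0.890625.
Kraft's inequality requires Σ ≤ 1; here Σ = 0.890625 ≤ 1, so such a prefix code exists.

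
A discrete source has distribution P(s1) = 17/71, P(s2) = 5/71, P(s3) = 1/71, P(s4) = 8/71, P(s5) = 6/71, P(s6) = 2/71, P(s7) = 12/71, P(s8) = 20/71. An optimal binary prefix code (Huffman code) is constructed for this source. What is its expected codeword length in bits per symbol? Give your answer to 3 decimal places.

Repeatedly combine the two least-probable nodes; the expected code length is the sum of the merged weights.
merge 1/71 + 2/71 → 3/71
merge 3/71 + 5/71 → 8/71
merge 6/71 + 8/71 → 14/71
merge 8/71 + 12/71 → 20/71
merge 14/71 + 17/71 → 31/71
merge 20/71 + 20/71 → 40/71
merge 31/71 + 40/71 → 1
L = 3/71 + 8/71 + 14/71 + 20/71 + 31/71 + 40/71 + 1 = 187/71 ≈ 2.634 bits/symbol.

2.634 bits/symbol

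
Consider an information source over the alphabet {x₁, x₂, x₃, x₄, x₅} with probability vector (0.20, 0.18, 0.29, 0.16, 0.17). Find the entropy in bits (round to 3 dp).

2.285 bits

H = −Σ pᵢ log₂ pᵢ.
−0.20·log₂(0.20) = 0.4644
−0.18·log₂(0.18) = 0.4453
−0.29·log₂(0.29) = 0.5179
−0.16·log₂(0.16) = 0.4230
−0.17·log₂(0.17) = 0.4346
Sum ≈ 2.2852 → 2.285 bits.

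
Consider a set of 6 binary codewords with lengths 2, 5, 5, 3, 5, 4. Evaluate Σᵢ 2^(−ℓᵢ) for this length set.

With common denominator 2^5 = 32: Σ 2^(−ℓᵢ) = 8/32 + 1/32 + 1/32 + 4/32 + 1/32 + 2/32 = 17/32 = 0.53125.

0.53125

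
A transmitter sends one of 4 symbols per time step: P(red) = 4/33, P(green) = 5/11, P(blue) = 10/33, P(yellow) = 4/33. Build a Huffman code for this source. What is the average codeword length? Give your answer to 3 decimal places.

Repeatedly combine the two least-probable nodes; the expected code length is the sum of the merged weights.
merge 4/33 + 4/33 → 8/33
merge 8/33 + 10/33 → 6/11
merge 5/11 + 6/11 → 1
L = 8/33 + 6/11 + 1 = 59/33 ≈ 1.788 bits/symbol.

1.788 bits/symbol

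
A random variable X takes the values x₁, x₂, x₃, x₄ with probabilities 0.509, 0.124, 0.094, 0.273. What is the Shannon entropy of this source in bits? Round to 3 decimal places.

1.701 bits

H = −Σ pᵢ log₂ pᵢ.
−0.509·log₂(0.509) = 0.4959
−0.124·log₂(0.124) = 0.3734
−0.094·log₂(0.094) = 0.3207
−0.273·log₂(0.273) = 0.5113
Sum ≈ 1.7013 → 1.701 bits.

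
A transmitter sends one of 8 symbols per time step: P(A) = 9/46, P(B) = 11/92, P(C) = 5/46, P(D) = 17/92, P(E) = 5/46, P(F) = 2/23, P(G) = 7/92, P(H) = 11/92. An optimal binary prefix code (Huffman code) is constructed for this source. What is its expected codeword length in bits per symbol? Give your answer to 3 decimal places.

2.967 bits/symbol

Repeatedly combine the two least-probable nodes; the expected code length is the sum of the merged weights.
merge 7/92 + 2/23 → 15/92
merge 5/46 + 5/46 → 5/23
merge 11/92 + 11/92 → 11/46
merge 15/92 + 17/92 → 8/23
merge 9/46 + 5/23 → 19/46
merge 11/46 + 8/23 → 27/46
merge 19/46 + 27/46 → 1
L = 15/92 + 5/23 + 11/46 + 8/23 + 19/46 + 27/46 + 1 = 273/92 ≈ 2.967 bits/symbol.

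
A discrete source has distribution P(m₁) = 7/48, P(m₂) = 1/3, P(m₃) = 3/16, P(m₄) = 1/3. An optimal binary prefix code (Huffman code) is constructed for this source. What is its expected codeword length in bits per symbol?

2 bits/symbol

Repeatedly combine the two least-probable nodes; the expected code length is the sum of the merged weights.
merge 7/48 + 3/16 → 1/3
merge 1/3 + 1/3 → 2/3
merge 1/3 + 2/3 → 1
L = 1/3 + 2/3 + 1 = 2 bits/symbol.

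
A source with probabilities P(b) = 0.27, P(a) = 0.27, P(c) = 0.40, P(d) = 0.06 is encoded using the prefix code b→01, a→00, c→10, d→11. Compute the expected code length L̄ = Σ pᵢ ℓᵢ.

L̄ = Σ pᵢ·ℓᵢ = 0.27·2 + 0.27·2 + 0.40·2 + 0.06·2 = 2 bits/symbol.

2 bits/symbol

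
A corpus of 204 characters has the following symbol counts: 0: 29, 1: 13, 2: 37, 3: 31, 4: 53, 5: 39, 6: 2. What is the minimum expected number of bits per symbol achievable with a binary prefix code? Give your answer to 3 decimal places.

2.623 bits/symbol

Probabilities are the counts divided by 204.
Repeatedly combine the two least-probable nodes; the expected code length is the sum of the merged weights.
merge 1/102 + 13/204 → 5/68
merge 5/68 + 29/204 → 11/51
merge 31/204 + 37/204 → 1/3
merge 13/68 + 11/51 → 83/204
merge 53/204 + 1/3 → 121/204
merge 83/204 + 121/204 → 1
L = 5/68 + 11/51 + 1/3 + 83/204 + 121/204 + 1 = 535/204 ≈ 2.623 bits/symbol.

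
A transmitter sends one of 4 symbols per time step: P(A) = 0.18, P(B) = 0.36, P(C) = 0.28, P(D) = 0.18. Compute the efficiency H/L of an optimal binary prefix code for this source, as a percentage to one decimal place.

96.8%

Entropy H = −Σ p log₂ p ≈ 1.9355 bits.
Huffman merges: 9/50+9/50→9/25; 7/25+9/25→16/25; 9/25+16/25→1. L = 2 ≈ 2.0000.
Efficiency = H/L = 1.9355/2.0000 = 96.8%.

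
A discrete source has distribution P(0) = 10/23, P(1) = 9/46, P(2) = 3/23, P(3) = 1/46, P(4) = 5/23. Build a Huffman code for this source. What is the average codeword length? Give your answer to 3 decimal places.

2.065 bits/symbol

Repeatedly combine the two least-probable nodes; the expected code length is the sum of the merged weights.
merge 1/46 + 3/23 → 7/46
merge 7/46 + 9/46 → 8/23
merge 5/23 + 8/23 → 13/23
merge 10/23 + 13/23 → 1
L = 7/46 + 8/23 + 13/23 + 1 = 95/46 ≈ 2.065 bits/symbol.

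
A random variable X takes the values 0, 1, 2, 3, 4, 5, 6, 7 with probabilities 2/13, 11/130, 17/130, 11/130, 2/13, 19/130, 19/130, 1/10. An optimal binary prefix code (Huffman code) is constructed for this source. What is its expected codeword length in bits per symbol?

3 bits/symbol

Repeatedly combine the two least-probable nodes; the expected code length is the sum of the merged weights.
merge 11/130 + 11/130 → 11/65
merge 1/10 + 17/130 → 3/13
merge 19/130 + 19/130 → 19/65
merge 2/13 + 2/13 → 4/13
merge 11/65 + 3/13 → 2/5
merge 19/65 + 4/13 → 3/5
merge 2/5 + 3/5 → 1
L = 11/65 + 3/13 + 19/65 + 4/13 + 2/5 + 3/5 + 1 = 3 bits/symbol.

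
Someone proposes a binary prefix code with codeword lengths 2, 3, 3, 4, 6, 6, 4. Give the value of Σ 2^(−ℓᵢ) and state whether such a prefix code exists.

With common denominator 2^6 = 64: Σ 2^(−ℓᵢ) = 16/64 + 8/64 + 8/64 + 4/64 + 1/64 + 1/64 + 4/64 = 42/64 = 0.65625.
Kraft's inequality requires Σ ≤ 1; here Σ = 0.65625 ≤ 1, so such a prefix code exists.

0.65625; yes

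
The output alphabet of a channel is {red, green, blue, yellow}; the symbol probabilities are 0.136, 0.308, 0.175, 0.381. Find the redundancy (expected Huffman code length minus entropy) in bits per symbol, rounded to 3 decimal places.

0.045 bits

Entropy H = −Σ p log₂ p ≈ 1.8852 bits.
Huffman merges: 17/125+7/40→311/1000; 77/250+311/1000→619/1000; 381/1000+619/1000→1. L = 193/100 ≈ 1.9300.
L − H = 1.9300 − 1.8852 = 0.045 bits.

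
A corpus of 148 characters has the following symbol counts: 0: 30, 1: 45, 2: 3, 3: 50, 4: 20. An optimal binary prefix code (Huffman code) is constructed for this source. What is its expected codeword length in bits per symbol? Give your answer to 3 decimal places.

Probabilities are the counts divided by 148.
Repeatedly combine the two least-probable nodes; the expected code length is the sum of the merged weights.
merge 3/148 + 5/37 → 23/148
merge 23/148 + 15/74 → 53/148
merge 45/148 + 25/74 → 95/148
merge 53/148 + 95/148 → 1
L = 23/148 + 53/148 + 95/148 + 1 = 319/148 ≈ 2.155 bits/symbol.

2.155 bits/symbol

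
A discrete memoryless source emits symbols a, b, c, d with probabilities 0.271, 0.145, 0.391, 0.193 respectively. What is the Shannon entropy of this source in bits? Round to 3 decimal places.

H = −Σ pᵢ log₂ pᵢ.
−0.271·log₂(0.271) = 0.5105
−0.145·log₂(0.145) = 0.4040
−0.391·log₂(0.391) = 0.5297
−0.193·log₂(0.193) = 0.4581
Sum ≈ 1.9022 → 1.902 bits.

1.902 bits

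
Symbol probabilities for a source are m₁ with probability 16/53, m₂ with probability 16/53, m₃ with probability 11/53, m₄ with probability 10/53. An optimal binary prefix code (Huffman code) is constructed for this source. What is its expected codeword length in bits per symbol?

2 bits/symbol

Repeatedly combine the two least-probable nodes; the expected code length is the sum of the merged weights.
merge 10/53 + 11/53 → 21/53
merge 16/53 + 16/53 → 32/53
merge 21/53 + 32/53 → 1
L = 21/53 + 32/53 + 1 = 2 bits/symbol.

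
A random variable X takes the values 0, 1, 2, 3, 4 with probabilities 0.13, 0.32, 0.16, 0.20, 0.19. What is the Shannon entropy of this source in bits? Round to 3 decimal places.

2.251 bits

H = −Σ pᵢ log₂ pᵢ.
−0.13·log₂(0.13) = 0.3826
−0.32·log₂(0.32) = 0.5260
−0.16·log₂(0.16) = 0.4230
−0.20·log₂(0.20) = 0.4644
−0.19·log₂(0.19) = 0.4552
Sum ≈ 2.2513 → 2.251 bits.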